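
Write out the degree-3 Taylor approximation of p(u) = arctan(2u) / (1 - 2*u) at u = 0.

Use 1/(1 - r) = Σ r^k on the denominator, then take the Cauchy product.
p(0) = 0
p′(0) = 2
p′′(0) = 8
p′′′(0) = 32
The Taylor polynomial is Σ p^(k)(0)/k! · u^k.

16*u^3/3 + 4*u^2 + 2*u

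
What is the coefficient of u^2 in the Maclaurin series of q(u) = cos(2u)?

Apply the Taylor formula c_k = f^(k)(a)/k!.
q(0) = 1
q′(0) = 0
q′′(0) = -4
So c_2 = q′′(0)/2! = -2.

-2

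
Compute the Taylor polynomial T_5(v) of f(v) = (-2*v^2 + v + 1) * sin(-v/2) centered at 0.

Multiply each power in the prefactor through the base expansion.

-161*v^5/3840 + v^4/48 + 49*v^3/48 - v^2/2 - v/2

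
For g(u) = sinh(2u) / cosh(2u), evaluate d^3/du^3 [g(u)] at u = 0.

Write the quotient as an unknown series and match coefficients against numerator = denominator · series.
The coefficient of u^3 in the expansion is -8/3, so g′′′(0) = 3! * (-8/3) = -16.

-16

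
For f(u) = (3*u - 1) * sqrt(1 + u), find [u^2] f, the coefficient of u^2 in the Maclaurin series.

Shift and add copies of the series according to the polynomial's terms.
f(0) = -1
f′(0) = 5/2
f′′(0) = 13/4
So c_2 = f′′(0)/2! = 13/8.

13/8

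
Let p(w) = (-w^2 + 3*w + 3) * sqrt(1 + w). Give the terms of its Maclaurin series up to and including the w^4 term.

25*w^4/128 - 11*w^3/16 + w^2/8 + 9*w/2 + 3

Shift and add copies of the series according to the polynomial's terms.
p(0) = 3
p′(0) = 9/2
p′′(0) = 1/4
p′′′(0) = -33/8
p^(4)(0) = 75/16
The Taylor polynomial is Σ p^(k)(0)/k! · w^k.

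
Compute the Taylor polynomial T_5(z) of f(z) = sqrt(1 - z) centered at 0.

Differentiate repeatedly and evaluate at the center.
f(0) = 1
f′(0) = -1/2
f′′(0) = -1/4
f′′′(0) = -3/8
f^(4)(0) = -15/16
f^(5)(0) = -105/32
Then c_k = f^(k)(0)/k! gives each Taylor coefficient.

-7*z^5/256 - 5*z^4/128 - z^3/16 - z^2/8 - z/2 + 1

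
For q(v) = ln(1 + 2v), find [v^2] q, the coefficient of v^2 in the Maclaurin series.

[v^0] = 0;  [v^1] = 2;  [v^2] = -2.

-2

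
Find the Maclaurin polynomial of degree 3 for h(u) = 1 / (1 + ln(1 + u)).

Use the geometric series for the reciprocal, then substitute.

-7*u^3/3 + 3*u^2/2 - u + 1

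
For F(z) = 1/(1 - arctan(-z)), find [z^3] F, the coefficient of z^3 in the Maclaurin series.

-2/3

Let u equal the inner series; expand the outer function in u and truncate.
[z^0] = 1;  [z^1] = -1;  [z^2] = 1;  [z^3] = -2/3.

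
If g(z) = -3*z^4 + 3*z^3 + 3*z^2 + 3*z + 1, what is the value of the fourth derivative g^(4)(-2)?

-72

The coefficient of (z + 2)^4 in the expansion is -3, so g^(4)(-2) = 4! * (-3) = -72.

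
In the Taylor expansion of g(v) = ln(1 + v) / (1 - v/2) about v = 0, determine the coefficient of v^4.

-1/12

Write out both Maclaurin series and multiply, keeping only the needed powers.
g(0) = 0
g′(0) = 1
g′′(0) = 0
g′′′(0) = 2
g^(4)(0) = -2
The Taylor polynomial is Σ g^(k)(0)/k! · v^k.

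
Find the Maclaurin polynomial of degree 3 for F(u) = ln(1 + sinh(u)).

Let u equal the inner series; expand the outer function in u and truncate.
F(0) = 0
F′(0) = 1
F′′(0) = -1
F′′′(0) = 3

u^3/2 - u^2/2 + u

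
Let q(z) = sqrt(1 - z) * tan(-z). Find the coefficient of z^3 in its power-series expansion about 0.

Take the Cauchy product of the two expansions.

-5/24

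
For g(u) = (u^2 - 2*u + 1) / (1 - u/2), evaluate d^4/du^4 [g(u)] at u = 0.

Shift and add copies of the series according to the polynomial's terms.
The coefficient of u^4 in the expansion is 1/16, so g^(4)(0) = 4! * (1/16) = 3/2.

3/2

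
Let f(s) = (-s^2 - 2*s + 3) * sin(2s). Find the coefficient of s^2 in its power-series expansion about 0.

Distribute the polynomial across the series and collect like powers.
[s^0] = 0;  [s^1] = 6;  [s^2] = -4.

-4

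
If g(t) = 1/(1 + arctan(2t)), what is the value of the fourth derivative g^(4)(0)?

128

Let u equal the inner series; expand the outer function in u and truncate.
From the series, [t^4] g = 16/3; multiply by 4! = 24 to get 128.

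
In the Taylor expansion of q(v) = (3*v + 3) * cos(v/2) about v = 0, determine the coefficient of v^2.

-3/8

Distribute the polynomial across the series and collect like powers.
[v^0] = 3;  [v^1] = 3;  [v^2] = -3/8.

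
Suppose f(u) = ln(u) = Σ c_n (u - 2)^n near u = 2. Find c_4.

-1/64

f(2) = ln(2)
f′(2) = 1/2
f′′(2) = -1/4
f′′′(2) = 1/4
f^(4)(2) = -3/8
Then c_k = f^(k)(2)/k! gives each Taylor coefficient.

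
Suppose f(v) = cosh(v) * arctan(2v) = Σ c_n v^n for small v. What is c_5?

Write out both Maclaurin series and multiply, keeping only the needed powers.
So c_5 = f^(5)(0)/5! = 103/20.

103/20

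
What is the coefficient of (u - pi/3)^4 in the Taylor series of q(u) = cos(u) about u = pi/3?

1/48

[(u - pi/3)^0] = 1/2;  [(u - pi/3)^1] = -sqrt(3)/2;  [(u - pi/3)^2] = -1/4;  [(u - pi/3)^3] = sqrt(3)/12;  [(u - pi/3)^4] = 1/48.
So c_4 = q^(4)(pi/3)/4! = 1/48.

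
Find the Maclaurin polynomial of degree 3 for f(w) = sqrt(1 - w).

Use the known series and substitute for the argument.
f(0) = 1
f′(0) = -1/2
f′′(0) = -1/4
f′′′(0) = -3/8
Dividing each by k! gives the coefficients c_0, ..., c_3.

-w^3/16 - w^2/8 - w/2 + 1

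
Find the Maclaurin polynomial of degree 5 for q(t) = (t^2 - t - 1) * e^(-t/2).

-89*t^5/3840 + 55*t^4/384 - 29*t^3/48 + 11*t^2/8 - t/2 - 1

Shift and add copies of the series according to the polynomial's terms.
q(0) = -1
q′(0) = -1/2
q′′(0) = 11/4
q′′′(0) = -29/8
q^(4)(0) = 55/16
q^(5)(0) = -89/32
Dividing each by k! gives the coefficients c_0, ..., c_5.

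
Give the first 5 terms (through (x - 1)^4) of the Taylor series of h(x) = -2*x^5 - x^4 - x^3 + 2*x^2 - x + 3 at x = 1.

-11*(x - 1)^4 - 25*(x - 1)^3 - 27*(x - 1)^2 - 14*(x - 1)

[(x - 1)^0] = 0;  [(x - 1)^1] = -14;  [(x - 1)^2] = -27;  [(x - 1)^3] = -25;  [(x - 1)^4] = -11.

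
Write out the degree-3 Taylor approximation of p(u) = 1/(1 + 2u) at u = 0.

-8*u^3 + 4*u^2 - 2*u + 1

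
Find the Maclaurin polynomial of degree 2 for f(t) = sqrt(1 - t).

-t^2/8 - t/2 + 1

Apply the Taylor formula c_k = f^(k)(a)/k!.
f(0) = 1
f′(0) = -1/2
f′′(0) = -1/4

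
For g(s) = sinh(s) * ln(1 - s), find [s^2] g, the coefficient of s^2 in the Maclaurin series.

-1

Write out both Maclaurin series and multiply, keeping only the needed powers.
g(0) = 0
g′(0) = 0
g′′(0) = -2
Dividing each by k! gives the coefficients c_0, ..., c_2.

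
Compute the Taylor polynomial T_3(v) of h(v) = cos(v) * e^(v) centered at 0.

-v^3/3 + v + 1

Take the Cauchy product of the two expansions.
h(0) = 1
h′(0) = 1
h′′(0) = 0
h′′′(0) = -2
The Taylor polynomial is Σ h^(k)(0)/k! · v^k.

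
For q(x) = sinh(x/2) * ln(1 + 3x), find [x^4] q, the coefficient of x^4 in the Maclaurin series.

73/16

Expand each factor separately, then convolve coefficients.
[x^0] = 0;  [x^1] = 0;  [x^2] = 3/2;  [x^3] = -9/4;  [x^4] = 73/16.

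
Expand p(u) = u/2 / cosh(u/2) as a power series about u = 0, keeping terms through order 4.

Write the quotient as an unknown series and match coefficients against numerator = denominator · series.
[u^0] = 0;  [u^1] = 1/2;  [u^2] = 0;  [u^3] = -1/16;  [u^4] = 0.

-u^3/16 + u/2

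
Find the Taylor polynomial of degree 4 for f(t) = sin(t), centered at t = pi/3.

sqrt(3)*(t - pi/3)^4/48 - (t - pi/3)^3/12 - sqrt(3)*(t - pi/3)^2/4 + (t - pi/3)/2 + sqrt(3)/2

Compute the successive derivatives at the expansion point and divide by k!.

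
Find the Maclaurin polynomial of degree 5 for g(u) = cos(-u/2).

u^4/384 - u^2/8 + 1

g(0) = 1
g′(0) = 0
g′′(0) = -1/4
g′′′(0) = 0
g^(4)(0) = 1/16
g^(5)(0) = 0
Dividing each by k! gives the coefficients c_0, ..., c_5.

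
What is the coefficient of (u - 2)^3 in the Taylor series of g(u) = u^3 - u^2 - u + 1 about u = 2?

Use the known series and substitute for the argument.
[(u - 2)^0] = 3;  [(u - 2)^1] = 7;  [(u - 2)^2] = 5;  [(u - 2)^3] = 1.
So c_3 = g′′′(2)/3! = 1.

1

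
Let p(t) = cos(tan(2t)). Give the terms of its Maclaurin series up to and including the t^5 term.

-14*t^4/3 - 2*t^2 + 1

Plug the Maclaurin series of the inner function into that of the outer and collect terms.
p(0) = 1
p′(0) = 0
p′′(0) = -4
p′′′(0) = 0
p^(4)(0) = -112
p^(5)(0) = 0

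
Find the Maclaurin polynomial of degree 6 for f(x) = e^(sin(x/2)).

-x^6/15360 - x^5/480 - x^4/128 + x^2/8 + x/2 + 1

Compose series: expand the inner function first, then feed it into the outer expansion.
[x^0] = 1;  [x^1] = 1/2;  [x^2] = 1/8;  [x^3] = 0;  [x^4] = -1/128;  [x^5] = -1/480;  [x^6] = -1/15360.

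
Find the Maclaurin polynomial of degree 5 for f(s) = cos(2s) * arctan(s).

23*s^5/15 - 7*s^3/3 + s

Take the Cauchy product of the two expansions.
[s^0] = 0;  [s^1] = 1;  [s^2] = 0;  [s^3] = -7/3;  [s^4] = 0;  [s^5] = 23/15.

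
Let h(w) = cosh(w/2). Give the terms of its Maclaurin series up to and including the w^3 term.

w^2/8 + 1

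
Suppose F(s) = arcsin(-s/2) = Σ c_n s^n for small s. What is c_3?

-1/48

F(0) = 0
F′(0) = -1/2
F′′(0) = 0
F′′′(0) = -1/8
The Taylor polynomial is Σ F^(k)(0)/k! · s^k.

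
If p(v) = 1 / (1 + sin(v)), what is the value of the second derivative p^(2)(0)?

2

Write 1/(1+u) = 1 - u + u^2 - u^3 + ... and substitute the series for u.
The coefficient of v^2 in the expansion is 1, so p′′(0) = 2! * (1) = 2.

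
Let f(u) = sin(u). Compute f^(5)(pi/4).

sqrt(2)/2

From the series, [(u - pi/4)^5] f = sqrt(2)/240; multiply by 5! = 120 to get sqrt(2)/2.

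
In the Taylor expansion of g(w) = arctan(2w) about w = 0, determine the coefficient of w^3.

-8/3

Apply the Taylor formula c_k = f^(k)(a)/k!.
g(0) = 0
g′(0) = 2
g′′(0) = 0
g′′′(0) = -16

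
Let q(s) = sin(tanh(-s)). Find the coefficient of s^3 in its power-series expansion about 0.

1/2

Substitute the inner expansion into the outer series and collect powers.
q(0) = 0
q′(0) = -1
q′′(0) = 0
q′′′(0) = 3
Then c_k = q^(k)(0)/k! gives each Taylor coefficient.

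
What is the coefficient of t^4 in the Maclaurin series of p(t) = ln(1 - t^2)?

-1/2

Use the known series and substitute for the argument.
p(0) = 0
p′(0) = 0
p′′(0) = -2
p′′′(0) = 0
p^(4)(0) = -12
So c_4 = p^(4)(0)/4! = -1/2.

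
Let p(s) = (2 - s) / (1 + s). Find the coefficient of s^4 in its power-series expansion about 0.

Shift and add copies of the series according to the polynomial's terms.
So c_4 = p^(4)(0)/4! = 3.

3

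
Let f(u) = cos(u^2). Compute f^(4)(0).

The coefficient of u^4 in the expansion is -1/2, so f^(4)(0) = 4! * (-1/2) = -12.

-12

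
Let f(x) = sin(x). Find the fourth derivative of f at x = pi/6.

1/2

The coefficient of (x - pi/6)^4 in the expansion is 1/48, so f^(4)(pi/6) = 4! * (1/48) = 1/2.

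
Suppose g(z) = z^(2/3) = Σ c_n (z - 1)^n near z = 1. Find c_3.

4/81

[(z - 1)^0] = 1;  [(z - 1)^1] = 2/3;  [(z - 1)^2] = -1/9;  [(z - 1)^3] = 4/81.
So c_3 = g′′′(1)/3! = 4/81.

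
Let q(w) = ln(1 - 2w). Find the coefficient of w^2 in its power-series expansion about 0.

Compute the successive derivatives at the expansion point and divide by k!.
q(0) = 0
q′(0) = -2
q′′(0) = -4
The Taylor polynomial is Σ q^(k)(0)/k! · w^k.

-2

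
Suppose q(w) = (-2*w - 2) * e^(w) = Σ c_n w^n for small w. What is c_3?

-4/3

Shift and add copies of the series according to the polynomial's terms.
q(0) = -2
q′(0) = -4
q′′(0) = -6
q′′′(0) = -8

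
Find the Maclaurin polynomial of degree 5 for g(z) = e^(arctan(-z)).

Substitute the inner expansion into the outer series and collect powers.

-z^5/24 - 7*z^4/24 + z^3/6 + z^2/2 - z + 1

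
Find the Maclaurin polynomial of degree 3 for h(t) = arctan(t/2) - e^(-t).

Expand each term separately and add.

t^3/8 - t^2/2 + 3*t/2 - 1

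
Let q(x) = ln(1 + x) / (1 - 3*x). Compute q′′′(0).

Expand 1/(denominator) as a geometric series and multiply by the numerator's series.
From the series, [x^3] q = 47/6; multiply by 3! = 6 to get 47.

47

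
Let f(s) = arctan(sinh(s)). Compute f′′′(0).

Substitute the inner expansion into the outer series and collect powers.
From the series, [s^3] f = -1/6; multiply by 3! = 6 to get -1.

-1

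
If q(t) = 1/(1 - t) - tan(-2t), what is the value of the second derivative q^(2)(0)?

2

Combine the two series term by term.
The coefficient of t^2 in the expansion is 1, so q′′(0) = 2! * (1) = 2.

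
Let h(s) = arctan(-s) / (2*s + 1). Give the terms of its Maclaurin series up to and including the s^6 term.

446*s^6/15 - 223*s^5/15 + 22*s^4/3 - 11*s^3/3 + 2*s^2 - s

Use 1/(1 - r) = Σ r^k on the denominator, then take the Cauchy product.
h(0) = 0
h′(0) = -1
h′′(0) = 4
h′′′(0) = -22
h^(4)(0) = 176
h^(5)(0) = -1784
h^(6)(0) = 21408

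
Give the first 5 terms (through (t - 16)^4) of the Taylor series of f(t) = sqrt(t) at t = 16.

-5*(t - 16)^4/2097152 + (t - 16)^3/16384 - (t - 16)^2/512 + (t - 16)/8 + 4

f(16) = 4
f′(16) = 1/8
f′′(16) = -1/256
f′′′(16) = 3/8192
f^(4)(16) = -15/262144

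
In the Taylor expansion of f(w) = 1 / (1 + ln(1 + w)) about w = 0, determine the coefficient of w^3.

Use the geometric series for the reciprocal, then substitute.
f(0) = 1
f′(0) = -1
f′′(0) = 3
f′′′(0) = -14

-7/3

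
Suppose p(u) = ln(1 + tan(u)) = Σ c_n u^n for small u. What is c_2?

Compose series: expand the inner function first, then feed it into the outer expansion.
[u^0] = 0;  [u^1] = 1;  [u^2] = -1/2.

-1/2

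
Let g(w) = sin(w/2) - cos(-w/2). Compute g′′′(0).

Expand each term separately and add.
The coefficient of w^3 in the expansion is -1/48, so g′′′(0) = 3! * (-1/48) = -1/8.

-1/8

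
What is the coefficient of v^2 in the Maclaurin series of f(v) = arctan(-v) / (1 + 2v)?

Expand each factor separately, then convolve coefficients.
f(0) = 0
f′(0) = -1
f′′(0) = 4
So c_2 = f′′(0)/2! = 2.

2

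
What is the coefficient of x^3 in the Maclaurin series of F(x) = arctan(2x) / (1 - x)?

Expand each factor separately, then convolve coefficients.
F(0) = 0
F′(0) = 2
F′′(0) = 4
F′′′(0) = -4
So c_3 = F′′′(0)/3! = -2/3.

-2/3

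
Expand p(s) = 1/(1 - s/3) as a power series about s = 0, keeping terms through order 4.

s^4/81 + s^3/27 + s^2/9 + s/3 + 1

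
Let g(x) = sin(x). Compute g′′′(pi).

The coefficient of (x - pi)^3 in the expansion is 1/6, so g′′′(pi) = 3! * (1/6) = 1.

1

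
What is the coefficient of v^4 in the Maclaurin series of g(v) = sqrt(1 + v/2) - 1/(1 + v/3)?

-2453/165888

Expand each term separately and add.
g(0) = 0
g′(0) = 7/12
g′′(0) = -41/144
g′′′(0) = 155/576
g^(4)(0) = -2453/6912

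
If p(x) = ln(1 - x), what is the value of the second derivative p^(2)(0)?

-1

From the series, [x^2] p = -1/2; multiply by 2! = 2 to get -1.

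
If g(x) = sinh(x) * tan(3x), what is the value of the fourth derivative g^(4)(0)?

Multiply the two series term by term and collect like powers.
The coefficient of x^4 in the expansion is 19/2, so g^(4)(0) = 4! * (19/2) = 228.

228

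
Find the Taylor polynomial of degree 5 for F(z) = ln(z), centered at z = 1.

(z - 1)^5/5 - (z - 1)^4/4 + (z - 1)^3/3 - (z - 1)^2/2 + (z - 1)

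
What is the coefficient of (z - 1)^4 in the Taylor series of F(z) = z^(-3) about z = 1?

15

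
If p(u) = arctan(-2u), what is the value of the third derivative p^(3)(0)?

From the series, [u^3] p = 8/3; multiply by 3! = 6 to get 16.

16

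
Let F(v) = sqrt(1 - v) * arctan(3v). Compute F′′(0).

Multiply the two series term by term and collect like powers.
From the series, [v^2] F = -3/2; multiply by 2! = 2 to get -3.

-3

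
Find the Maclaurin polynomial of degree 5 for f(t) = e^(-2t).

-4*t^5/15 + 2*t^4/3 - 4*t^3/3 + 2*t^2 - 2*t + 1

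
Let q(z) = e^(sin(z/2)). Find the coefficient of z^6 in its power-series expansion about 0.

Compose series: expand the inner function first, then feed it into the outer expansion.

-1/15360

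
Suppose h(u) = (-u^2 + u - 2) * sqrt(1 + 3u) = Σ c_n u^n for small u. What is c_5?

-1161/64

Distribute the polynomial across the series and collect like powers.
h(0) = -2
h′(0) = -2
h′′(0) = 11/2
h′′′(0) = -36
h^(4)(0) = 1755/8
h^(5)(0) = -17415/8
So c_5 = h^(5)(0)/5! = -1161/64.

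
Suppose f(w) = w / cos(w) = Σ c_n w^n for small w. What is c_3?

Invert the denominator's series and multiply.
f(0) = 0
f′(0) = 1
f′′(0) = 0
f′′′(0) = 3
The Taylor polynomial is Σ f^(k)(0)/k! · w^k.

1/2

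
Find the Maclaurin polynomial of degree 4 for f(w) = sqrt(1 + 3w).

-405*w^4/128 + 27*w^3/16 - 9*w^2/8 + 3*w/2 + 1

Use the known series and substitute for the argument.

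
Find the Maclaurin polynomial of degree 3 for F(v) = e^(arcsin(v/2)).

v^3/24 + v^2/8 + v/2 + 1

Let u equal the inner series; expand the outer function in u and truncate.
F(0) = 1
F′(0) = 1/2
F′′(0) = 1/4
F′′′(0) = 1/4
The Taylor polynomial is Σ F^(k)(0)/k! · v^k.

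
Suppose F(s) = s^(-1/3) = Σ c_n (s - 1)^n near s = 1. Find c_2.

Differentiate repeatedly and evaluate at the center.
F(1) = 1
F′(1) = -1/3
F′′(1) = 4/9
Dividing each by k! gives the coefficients c_0, ..., c_2.

2/9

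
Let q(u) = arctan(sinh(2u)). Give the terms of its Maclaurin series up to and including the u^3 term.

Compose series: expand the inner function first, then feed it into the outer expansion.
q(0) = 0
q′(0) = 2
q′′(0) = 0
q′′′(0) = -8
Then c_k = q^(k)(0)/k! gives each Taylor coefficient.

-4*u^3/3 + 2*u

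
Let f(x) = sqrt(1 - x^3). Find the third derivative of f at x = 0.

The coefficient of x^3 in the expansion is -1/2, so f′′′(0) = 3! * (-1/2) = -3.

-3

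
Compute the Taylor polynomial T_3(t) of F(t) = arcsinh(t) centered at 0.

Compute the successive derivatives at the expansion point and divide by k!.
F(0) = 0
F′(0) = 1
F′′(0) = 0
F′′′(0) = -1
Then c_k = F^(k)(0)/k! gives each Taylor coefficient.

-t^3/6 + t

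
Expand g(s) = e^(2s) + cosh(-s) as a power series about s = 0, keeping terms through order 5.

4*s^5/15 + 17*s^4/24 + 4*s^3/3 + 5*s^2/2 + 2*s + 2

Add the two expansions coefficient-wise.
g(0) = 2
g′(0) = 2
g′′(0) = 5
g′′′(0) = 8
g^(4)(0) = 17
g^(5)(0) = 32
Dividing each by k! gives the coefficients c_0, ..., c_5.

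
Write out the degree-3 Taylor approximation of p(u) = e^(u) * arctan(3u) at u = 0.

Take the Cauchy product of the two expansions.

-15*u^3/2 + 3*u^2 + 3*u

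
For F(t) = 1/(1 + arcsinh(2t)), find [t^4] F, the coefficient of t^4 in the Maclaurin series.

32/3

Compose series: expand the inner function first, then feed it into the outer expansion.
[t^0] = 1;  [t^1] = -2;  [t^2] = 4;  [t^3] = -20/3;  [t^4] = 32/3.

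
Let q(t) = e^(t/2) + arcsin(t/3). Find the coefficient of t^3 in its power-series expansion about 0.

35/1296

Expand each term separately and add.
q(0) = 1
q′(0) = 5/6
q′′(0) = 1/4
q′′′(0) = 35/216
So c_3 = q′′′(0)/3! = 35/1296.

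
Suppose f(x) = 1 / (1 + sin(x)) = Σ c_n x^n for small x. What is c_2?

Expand as Σ (-1)^k u^k with u equal to the inner function's series.

1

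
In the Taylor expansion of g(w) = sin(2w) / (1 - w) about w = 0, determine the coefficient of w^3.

Write out both Maclaurin series and multiply, keeping only the needed powers.
g(0) = 0
g′(0) = 2
g′′(0) = 4
g′′′(0) = 4
So c_3 = g′′′(0)/3! = 2/3.

2/3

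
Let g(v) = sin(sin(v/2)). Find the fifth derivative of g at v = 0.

3/8

Compose series: expand the inner function first, then feed it into the outer expansion.
The coefficient of v^5 in the expansion is 1/320, so g^(5)(0) = 5! * (1/320) = 3/8.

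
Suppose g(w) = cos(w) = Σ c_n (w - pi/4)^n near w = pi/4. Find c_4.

g(pi/4) = sqrt(2)/2
g′(pi/4) = -sqrt(2)/2
g′′(pi/4) = -sqrt(2)/2
g′′′(pi/4) = sqrt(2)/2
g^(4)(pi/4) = sqrt(2)/2
Dividing each by k! gives the coefficients c_0, ..., c_4.

sqrt(2)/48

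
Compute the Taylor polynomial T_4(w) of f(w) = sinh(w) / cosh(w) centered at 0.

-w^3/3 + w

Write the quotient as an unknown series and match coefficients against numerator = denominator · series.
[w^0] = 0;  [w^1] = 1;  [w^2] = 0;  [w^3] = -1/3;  [w^4] = 0.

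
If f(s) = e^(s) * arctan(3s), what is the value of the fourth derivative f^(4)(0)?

-204

Multiply the two series term by term and collect like powers.
The coefficient of s^4 in the expansion is -17/2, so f^(4)(0) = 4! * (-17/2) = -204.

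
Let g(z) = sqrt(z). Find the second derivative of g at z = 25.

-1/500

The coefficient of (z - 25)^2 in the expansion is -1/1000, so g′′(25) = 2! * (-1/1000) = -1/500.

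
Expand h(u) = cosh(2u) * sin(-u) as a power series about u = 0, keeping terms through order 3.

Write out both Maclaurin series and multiply, keeping only the needed powers.
[u^0] = 0;  [u^1] = -1;  [u^2] = 0;  [u^3] = -11/6.

-11*u^3/6 - u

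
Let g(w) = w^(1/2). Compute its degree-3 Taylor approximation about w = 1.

(w - 1)^3/16 - (w - 1)^2/8 + (w - 1)/2 + 1

Use the known series and substitute for the argument.
g(1) = 1
g′(1) = 1/2
g′′(1) = -1/4
g′′′(1) = 3/8
Dividing each by k! gives the coefficients c_0, ..., c_3.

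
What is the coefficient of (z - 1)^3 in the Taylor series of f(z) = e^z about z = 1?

f(1) = e
f′(1) = e
f′′(1) = e
f′′′(1) = e

e/6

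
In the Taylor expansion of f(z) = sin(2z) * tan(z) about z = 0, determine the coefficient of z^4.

Multiply the two series term by term and collect like powers.
f(0) = 0
f′(0) = 0
f′′(0) = 4
f′′′(0) = 0
f^(4)(0) = -16
The Taylor polynomial is Σ f^(k)(0)/k! · z^k.

-2/3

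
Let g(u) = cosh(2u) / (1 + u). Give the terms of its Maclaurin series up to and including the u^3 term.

Expand each factor separately, then convolve coefficients.
[u^0] = 1;  [u^1] = -1;  [u^2] = 3;  [u^3] = -3.

-3*u^3 + 3*u^2 - u + 1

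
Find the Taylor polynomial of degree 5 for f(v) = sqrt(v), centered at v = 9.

7*(v - 9)^5/5038848 - 5*(v - 9)^4/279936 + (v - 9)^3/3888 - (v - 9)^2/216 + (v - 9)/6 + 3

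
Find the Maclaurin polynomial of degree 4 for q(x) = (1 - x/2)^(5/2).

-5*x^4/2048 - 5*x^3/128 + 15*x^2/32 - 5*x/4 + 1

Use the known series and substitute for the argument.
[x^0] = 1;  [x^1] = -5/4;  [x^2] = 15/32;  [x^3] = -5/128;  [x^4] = -5/2048.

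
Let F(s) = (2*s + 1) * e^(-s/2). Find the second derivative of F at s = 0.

Distribute the polynomial across the series and collect like powers.
From the series, [s^2] F = -7/8; multiply by 2! = 2 to get -7/4.

-7/4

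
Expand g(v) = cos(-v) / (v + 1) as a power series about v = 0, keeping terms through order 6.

Multiply the numerator's expansion by the denominator's geometric series.
g(0) = 1
g′(0) = -1
g′′(0) = 1
g′′′(0) = -3
g^(4)(0) = 13
g^(5)(0) = -65
g^(6)(0) = 389
The Taylor polynomial is Σ g^(k)(0)/k! · v^k.

389*v^6/720 - 13*v^5/24 + 13*v^4/24 - v^3/2 + v^2/2 - v + 1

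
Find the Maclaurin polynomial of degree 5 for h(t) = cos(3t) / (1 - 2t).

11*t^5/4 + 11*t^4/8 - t^3 - t^2/2 + 2*t + 1

Multiply the two series term by term and collect like powers.
h(0) = 1
h′(0) = 2
h′′(0) = -1
h′′′(0) = -6
h^(4)(0) = 33
h^(5)(0) = 330
The Taylor polynomial is Σ h^(k)(0)/k! · t^k.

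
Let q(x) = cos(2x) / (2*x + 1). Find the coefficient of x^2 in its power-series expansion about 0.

2

Use 1/(1 - r) = Σ r^k on the denominator, then take the Cauchy product.
[x^0] = 1;  [x^1] = -2;  [x^2] = 2.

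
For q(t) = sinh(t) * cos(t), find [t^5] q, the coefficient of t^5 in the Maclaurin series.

-1/30

Expand each factor separately, then convolve coefficients.
q(0) = 0
q′(0) = 1
q′′(0) = 0
q′′′(0) = -2
q^(4)(0) = 0
q^(5)(0) = -4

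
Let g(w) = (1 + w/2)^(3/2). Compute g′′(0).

From the series, [w^2] g = 3/32; multiply by 2! = 2 to get 3/16.

3/16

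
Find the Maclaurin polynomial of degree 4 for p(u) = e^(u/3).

u^4/1944 + u^3/162 + u^2/18 + u/3 + 1

p(0) = 1
p′(0) = 1/3
p′′(0) = 1/9
p′′′(0) = 1/27
p^(4)(0) = 1/81
The Taylor polynomial is Σ p^(k)(0)/k! · u^k.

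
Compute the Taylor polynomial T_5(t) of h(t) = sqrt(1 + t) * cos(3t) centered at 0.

367*t^5/256 + 499*t^4/128 - 35*t^3/16 - 37*t^2/8 + t/2 + 1

Take the Cauchy product of the two expansions.
[t^0] = 1;  [t^1] = 1/2;  [t^2] = -37/8;  [t^3] = -35/16;  [t^4] = 499/128;  [t^5] = 367/256.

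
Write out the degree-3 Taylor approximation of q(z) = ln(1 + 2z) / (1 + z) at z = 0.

Take the Cauchy product of the two expansions.
q(0) = 0
q′(0) = 2
q′′(0) = -8
q′′′(0) = 40

20*z^3/3 - 4*z^2 + 2*z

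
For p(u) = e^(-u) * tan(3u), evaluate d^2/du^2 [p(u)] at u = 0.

-6

Write out both Maclaurin series and multiply, keeping only the needed powers.
From the series, [u^2] p = -3; multiply by 2! = 2 to get -6.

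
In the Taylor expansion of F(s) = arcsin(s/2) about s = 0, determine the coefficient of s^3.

1/48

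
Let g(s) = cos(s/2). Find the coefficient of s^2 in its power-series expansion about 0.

-1/8

g(0) = 1
g′(0) = 0
g′′(0) = -1/4
Dividing each by k! gives the coefficients c_0, ..., c_2.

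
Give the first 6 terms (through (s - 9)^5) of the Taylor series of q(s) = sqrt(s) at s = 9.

Differentiate repeatedly and evaluate at the center.
q(9) = 3
q′(9) = 1/6
q′′(9) = -1/108
q′′′(9) = 1/648
q^(4)(9) = -5/11664
q^(5)(9) = 35/209952

7*(s - 9)^5/5038848 - 5*(s - 9)^4/279936 + (s - 9)^3/3888 - (s - 9)^2/216 + (s - 9)/6 + 3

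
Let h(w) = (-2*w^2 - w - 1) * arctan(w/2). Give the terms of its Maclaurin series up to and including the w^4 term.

w^4/24 - 23*w^3/24 - w^2/2 - w/2

Multiply each power in the prefactor through the base expansion.
h(0) = 0
h′(0) = -1/2
h′′(0) = -1
h′′′(0) = -23/4
h^(4)(0) = 1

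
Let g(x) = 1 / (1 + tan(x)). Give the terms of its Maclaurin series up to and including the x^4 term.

Write 1/(1+u) = 1 - u + u^2 - u^3 + ... and substitute the series for u.
g(0) = 1
g′(0) = -1
g′′(0) = 2
g′′′(0) = -8
g^(4)(0) = 40

5*x^4/3 - 4*x^3/3 + x^2 - x + 1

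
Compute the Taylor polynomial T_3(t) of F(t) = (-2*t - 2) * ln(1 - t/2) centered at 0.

Shift and add copies of the series according to the polynomial's terms.
F(0) = 0
F′(0) = 1
F′′(0) = 5/2
F′′′(0) = 2

t^3/3 + 5*t^2/4 + t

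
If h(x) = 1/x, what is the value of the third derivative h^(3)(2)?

-3/8

Compute the successive derivatives at the expansion point and divide by k!.
The coefficient of (x - 2)^3 in the expansion is -1/16, so h′′′(2) = 3! * (-1/16) = -3/8.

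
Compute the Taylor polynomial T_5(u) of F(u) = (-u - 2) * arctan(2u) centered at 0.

Shift and add copies of the series according to the polynomial's terms.
[u^0] = 0;  [u^1] = -4;  [u^2] = -2;  [u^3] = 16/3;  [u^4] = 8/3;  [u^5] = -64/5.

-64*u^5/5 + 8*u^4/3 + 16*u^3/3 - 2*u^2 - 4*u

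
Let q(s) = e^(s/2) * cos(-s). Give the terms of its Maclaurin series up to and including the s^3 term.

Take the Cauchy product of the two expansions.
q(0) = 1
q′(0) = 1/2
q′′(0) = -3/4
q′′′(0) = -11/8

-11*s^3/48 - 3*s^2/8 + s/2 + 1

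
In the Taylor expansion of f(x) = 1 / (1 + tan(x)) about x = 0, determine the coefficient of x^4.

5/3

Write 1/(1+u) = 1 - u + u^2 - u^3 + ... and substitute the series for u.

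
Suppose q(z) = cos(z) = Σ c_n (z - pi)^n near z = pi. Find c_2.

1/2

Differentiate repeatedly and evaluate at the center.
[(z - pi)^0] = -1;  [(z - pi)^1] = 0;  [(z - pi)^2] = 1/2.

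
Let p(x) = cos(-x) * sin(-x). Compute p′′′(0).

4

Multiply the two series term by term and collect like powers.
From the series, [x^3] p = 2/3; multiply by 3! = 6 to get 4.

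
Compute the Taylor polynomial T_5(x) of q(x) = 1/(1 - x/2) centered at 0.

Apply the Taylor formula c_k = f^(k)(a)/k!.
q(0) = 1
q′(0) = 1/2
q′′(0) = 1/2
q′′′(0) = 3/4
q^(4)(0) = 3/2
q^(5)(0) = 15/4

x^5/32 + x^4/16 + x^3/8 + x^2/4 + x/2 + 1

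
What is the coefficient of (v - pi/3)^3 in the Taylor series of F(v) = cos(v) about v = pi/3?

[(v - pi/3)^0] = 1/2;  [(v - pi/3)^1] = -sqrt(3)/2;  [(v - pi/3)^2] = -1/4;  [(v - pi/3)^3] = sqrt(3)/12.
So c_3 = F′′′(pi/3)/3! = sqrt(3)/12.

sqrt(3)/12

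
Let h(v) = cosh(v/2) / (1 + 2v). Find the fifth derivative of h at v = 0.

Take the Cauchy product of the two expansions.
The coefficient of v^5 in the expansion is -6337/192, so h^(5)(0) = 5! * (-6337/192) = -31685/8.

-31685/8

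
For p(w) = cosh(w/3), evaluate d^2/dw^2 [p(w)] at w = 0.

1/9

The coefficient of w^2 in the expansion is 1/18, so p′′(0) = 2! * (1/18) = 1/9.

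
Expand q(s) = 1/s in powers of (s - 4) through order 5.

-(s - 4)^5/4096 + (s - 4)^4/1024 - (s - 4)^3/256 + (s - 4)^2/64 - (s - 4)/16 + 1/4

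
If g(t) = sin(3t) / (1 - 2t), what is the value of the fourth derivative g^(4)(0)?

Take the Cauchy product of the two expansions.
The coefficient of t^4 in the expansion is 15, so g^(4)(0) = 4! * (15) = 360.

360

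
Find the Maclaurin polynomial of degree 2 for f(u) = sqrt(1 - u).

Use the known series and substitute for the argument.
[u^0] = 1;  [u^1] = -1/2;  [u^2] = -1/8.

-u^2/8 - u/2 + 1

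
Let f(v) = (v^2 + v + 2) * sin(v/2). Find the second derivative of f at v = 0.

Shift and add copies of the series according to the polynomial's terms.
From the series, [v^2] f = 1/2; multiply by 2! = 2 to get 1.

1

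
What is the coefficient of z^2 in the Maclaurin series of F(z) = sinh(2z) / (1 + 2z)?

Write out both Maclaurin series and multiply, keeping only the needed powers.
F(0) = 0
F′(0) = 2
F′′(0) = -8
Then c_k = F^(k)(0)/k! gives each Taylor coefficient.

-4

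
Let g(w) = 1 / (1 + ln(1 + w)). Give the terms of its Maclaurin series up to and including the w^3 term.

Write 1/(1+u) = 1 - u + u^2 - u^3 + ... and substitute the series for u.

-7*w^3/3 + 3*w^2/2 - w + 1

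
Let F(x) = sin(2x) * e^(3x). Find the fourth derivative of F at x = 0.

120

Multiply the two series term by term and collect like powers.
The coefficient of x^4 in the expansion is 5, so F^(4)(0) = 4! * (5) = 120.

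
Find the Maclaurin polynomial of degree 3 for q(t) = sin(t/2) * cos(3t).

Take the Cauchy product of the two expansions.

-109*t^3/48 + t/2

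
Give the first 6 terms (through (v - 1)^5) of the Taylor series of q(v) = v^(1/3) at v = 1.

q(1) = 1
q′(1) = 1/3
q′′(1) = -2/9
q′′′(1) = 10/27
q^(4)(1) = -80/81
q^(5)(1) = 880/243
Dividing each by k! gives the coefficients c_0, ..., c_5.

22*(v - 1)^5/729 - 10*(v - 1)^4/243 + 5*(v - 1)^3/81 - (v - 1)^2/9 + (v - 1)/3 + 1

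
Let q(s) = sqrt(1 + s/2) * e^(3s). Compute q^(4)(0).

Write out both Maclaurin series and multiply, keeping only the needed powers.
The coefficient of s^4 in the expansion is 8971/2048, so q^(4)(0) = 4! * (8971/2048) = 26913/256.

26913/256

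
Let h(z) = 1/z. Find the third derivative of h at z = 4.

-3/128

Compute the successive derivatives at the expansion point and divide by k!.
From the series, [(z - 4)^3] h = -1/256; multiply by 3! = 6 to get -3/128.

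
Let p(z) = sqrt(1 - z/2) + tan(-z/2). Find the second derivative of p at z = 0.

-1/16

Add the two expansions coefficient-wise.
From the series, [z^2] p = -1/32; multiply by 2! = 2 to get -1/16.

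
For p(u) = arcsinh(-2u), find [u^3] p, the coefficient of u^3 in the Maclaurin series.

[u^0] = 0;  [u^1] = -2;  [u^2] = 0;  [u^3] = 4/3.

4/3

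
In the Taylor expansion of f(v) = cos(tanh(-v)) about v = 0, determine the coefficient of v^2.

Let u equal the inner series; expand the outer function in u and truncate.
So c_2 = f′′(0)/2! = -1/2.

-1/2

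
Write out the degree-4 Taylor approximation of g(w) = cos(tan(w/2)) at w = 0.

Substitute the inner expansion into the outer series and collect powers.
[w^0] = 1;  [w^1] = 0;  [w^2] = -1/8;  [w^3] = 0;  [w^4] = -7/384.

-7*w^4/384 - w^2/8 + 1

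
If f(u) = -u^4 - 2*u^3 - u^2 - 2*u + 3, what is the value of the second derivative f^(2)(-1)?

-2

Differentiate repeatedly and evaluate at the center.
From the series, [(u + 1)^2] f = -1; multiply by 2! = 2 to get -2.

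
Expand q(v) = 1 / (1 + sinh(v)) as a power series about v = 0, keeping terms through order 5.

Write 1/(1+u) = 1 - u + u^2 - u^3 + ... and substitute the series for u.
q(0) = 1
q′(0) = -1
q′′(0) = 2
q′′′(0) = -7
q^(4)(0) = 32
q^(5)(0) = -181

-181*v^5/120 + 4*v^4/3 - 7*v^3/6 + v^2 - v + 1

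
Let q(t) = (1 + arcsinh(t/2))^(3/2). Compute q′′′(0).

Plug the Maclaurin series of the inner function into that of the outer and collect terms.
From the series, [t^3] q = -5/128; multiply by 3! = 6 to get -15/64.

-15/64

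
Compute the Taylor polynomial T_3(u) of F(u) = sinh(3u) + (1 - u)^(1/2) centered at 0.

Combine the two series term by term.
[u^0] = 1;  [u^1] = 5/2;  [u^2] = -1/8;  [u^3] = 71/16.

71*u^3/16 - u^2/8 + 5*u/2 + 1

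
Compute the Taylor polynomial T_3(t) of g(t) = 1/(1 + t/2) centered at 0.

-t^3/8 + t^2/4 - t/2 + 1

g(0) = 1
g′(0) = -1/2
g′′(0) = 1/2
g′′′(0) = -3/4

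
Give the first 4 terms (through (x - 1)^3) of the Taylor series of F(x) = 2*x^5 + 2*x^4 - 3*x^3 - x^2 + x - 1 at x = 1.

25*(x - 1)^3 + 22*(x - 1)^2 + 8*(x - 1)

Differentiate repeatedly and evaluate at the center.
F(1) = 0
F′(1) = 8
F′′(1) = 44
F′′′(1) = 150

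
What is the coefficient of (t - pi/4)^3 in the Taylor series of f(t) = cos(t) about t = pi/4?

sqrt(2)/12

f(pi/4) = sqrt(2)/2
f′(pi/4) = -sqrt(2)/2
f′′(pi/4) = -sqrt(2)/2
f′′′(pi/4) = sqrt(2)/2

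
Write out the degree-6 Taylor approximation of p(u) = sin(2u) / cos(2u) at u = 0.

Divide the numerator series by the denominator series (power-series long division).
p(0) = 0
p′(0) = 2
p′′(0) = 0
p′′′(0) = 16
p^(4)(0) = 0
p^(5)(0) = 512
p^(6)(0) = 0

64*u^5/15 + 8*u^3/3 + 2*u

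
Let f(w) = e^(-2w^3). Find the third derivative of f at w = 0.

The coefficient of w^3 in the expansion is -2, so f′′′(0) = 3! * (-2) = -12.

-12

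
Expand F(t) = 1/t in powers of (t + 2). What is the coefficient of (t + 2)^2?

-1/8

Use the known series and substitute for the argument.
F(-2) = -1/2
F′(-2) = -1/4
F′′(-2) = -1/4
So c_2 = F′′(-2)/2! = -1/8.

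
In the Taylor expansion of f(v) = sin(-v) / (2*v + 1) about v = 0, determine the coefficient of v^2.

Use 1/(1 - r) = Σ r^k on the denominator, then take the Cauchy product.
f(0) = 0
f′(0) = -1
f′′(0) = 4
Dividing each by k! gives the coefficients c_0, ..., c_2.

2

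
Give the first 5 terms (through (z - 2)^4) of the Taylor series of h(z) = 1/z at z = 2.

(z - 2)^4/32 - (z - 2)^3/16 + (z - 2)^2/8 - (z - 2)/4 + 1/2

h(2) = 1/2
h′(2) = -1/4
h′′(2) = 1/4
h′′′(2) = -3/8
h^(4)(2) = 3/4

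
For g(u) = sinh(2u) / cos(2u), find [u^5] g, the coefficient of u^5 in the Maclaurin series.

Divide the numerator series by the denominator series (power-series long division).
g(0) = 0
g′(0) = 2
g′′(0) = 0
g′′′(0) = 32
g^(4)(0) = 0
g^(5)(0) = 1152

48/5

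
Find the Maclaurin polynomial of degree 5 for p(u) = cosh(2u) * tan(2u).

Write out both Maclaurin series and multiply, keeping only the needed powers.
[u^0] = 0;  [u^1] = 2;  [u^2] = 0;  [u^3] = 20/3;  [u^4] = 0;  [u^5] = 164/15.

164*u^5/15 + 20*u^3/3 + 2*u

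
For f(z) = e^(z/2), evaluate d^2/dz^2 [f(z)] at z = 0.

The coefficient of z^2 in the expansion is 1/8, so f′′(0) = 2! * (1/8) = 1/4.

1/4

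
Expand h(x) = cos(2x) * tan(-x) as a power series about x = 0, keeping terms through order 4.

Write out both Maclaurin series and multiply, keeping only the needed powers.
[x^0] = 0;  [x^1] = -1;  [x^2] = 0;  [x^3] = 5/3;  [x^4] = 0.

5*x^3/3 - x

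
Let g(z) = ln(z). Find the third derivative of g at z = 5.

2/125

The coefficient of (z - 5)^3 in the expansion is 1/375, so g′′′(5) = 3! * (1/375) = 2/125.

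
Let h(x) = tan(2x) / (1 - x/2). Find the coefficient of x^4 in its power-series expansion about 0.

Multiply the two series term by term and collect like powers.
So c_4 = h^(4)(0)/4! = 19/12.

19/12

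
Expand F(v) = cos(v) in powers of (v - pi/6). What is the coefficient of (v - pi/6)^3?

F(pi/6) = sqrt(3)/2
F′(pi/6) = -1/2
F′′(pi/6) = -sqrt(3)/2
F′′′(pi/6) = 1/2
Dividing each by k! gives the coefficients c_0, ..., c_3.

1/12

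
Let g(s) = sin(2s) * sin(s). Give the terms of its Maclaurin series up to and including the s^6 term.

91*s^6/180 - 5*s^4/3 + 2*s^2

Write out both Maclaurin series and multiply, keeping only the needed powers.
g(0) = 0
g′(0) = 0
g′′(0) = 4
g′′′(0) = 0
g^(4)(0) = -40
g^(5)(0) = 0
g^(6)(0) = 364
Then c_k = g^(k)(0)/k! gives each Taylor coefficient.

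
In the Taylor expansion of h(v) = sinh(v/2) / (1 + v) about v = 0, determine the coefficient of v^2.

-1/2

Take the Cauchy product of the two expansions.
h(0) = 0
h′(0) = 1/2
h′′(0) = -1
Dividing each by k! gives the coefficients c_0, ..., c_2.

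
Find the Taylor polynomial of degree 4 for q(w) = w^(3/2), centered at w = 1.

3*(w - 1)^4/128 - (w - 1)^3/16 + 3*(w - 1)^2/8 + 3*(w - 1)/2 + 1

q(1) = 1
q′(1) = 3/2
q′′(1) = 3/4
q′′′(1) = -3/8
q^(4)(1) = 9/16
Then c_k = q^(k)(1)/k! gives each Taylor coefficient.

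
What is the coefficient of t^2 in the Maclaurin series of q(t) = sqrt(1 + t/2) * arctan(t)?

1/4

Multiply the two series term by term and collect like powers.
q(0) = 0
q′(0) = 1
q′′(0) = 1/2
So c_2 = q′′(0)/2! = 1/4.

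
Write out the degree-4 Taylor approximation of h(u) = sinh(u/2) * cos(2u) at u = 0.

Expand each factor separately, then convolve coefficients.
h(0) = 0
h′(0) = 1/2
h′′(0) = 0
h′′′(0) = -47/8
h^(4)(0) = 0

-47*u^3/48 + u/2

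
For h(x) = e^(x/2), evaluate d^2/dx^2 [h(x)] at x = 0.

1/4

The coefficient of x^2 in the expansion is 1/8, so h′′(0) = 2! * (1/8) = 1/4.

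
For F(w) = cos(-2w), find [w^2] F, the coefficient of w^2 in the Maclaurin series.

[w^0] = 1;  [w^1] = 0;  [w^2] = -2.

-2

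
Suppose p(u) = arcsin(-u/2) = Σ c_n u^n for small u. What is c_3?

-1/48

[u^0] = 0;  [u^1] = -1/2;  [u^2] = 0;  [u^3] = -1/48.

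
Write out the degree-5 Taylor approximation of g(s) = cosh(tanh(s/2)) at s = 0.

-7*s^4/384 + s^2/8 + 1

Plug the Maclaurin series of the inner function into that of the outer and collect terms.
g(0) = 1
g′(0) = 0
g′′(0) = 1/4
g′′′(0) = 0
g^(4)(0) = -7/16
g^(5)(0) = 0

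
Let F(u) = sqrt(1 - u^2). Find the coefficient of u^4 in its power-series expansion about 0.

-1/8

F(0) = 1
F′(0) = 0
F′′(0) = -1
F′′′(0) = 0
F^(4)(0) = -3
The Taylor polynomial is Σ F^(k)(0)/k! · u^k.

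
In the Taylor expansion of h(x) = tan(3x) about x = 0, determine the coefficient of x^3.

9

h(0) = 0
h′(0) = 3
h′′(0) = 0
h′′′(0) = 54
So c_3 = h′′′(0)/3! = 9.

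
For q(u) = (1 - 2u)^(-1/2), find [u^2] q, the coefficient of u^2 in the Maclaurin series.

c_2 = q′′(0)/2! = 3/2.

3/2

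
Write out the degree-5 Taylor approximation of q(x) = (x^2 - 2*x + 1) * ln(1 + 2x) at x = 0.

256*x^5/15 - 34*x^4/3 + 26*x^3/3 - 6*x^2 + 2*x

Shift and add copies of the series according to the polynomial's terms.
q(0) = 0
q′(0) = 2
q′′(0) = -12
q′′′(0) = 52
q^(4)(0) = -272
q^(5)(0) = 2048
The Taylor polynomial is Σ q^(k)(0)/k! · x^k.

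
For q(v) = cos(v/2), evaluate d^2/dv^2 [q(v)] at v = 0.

Apply the Taylor formula c_k = f^(k)(a)/k!.
The coefficient of v^2 in the expansion is -1/8, so q′′(0) = 2! * (-1/8) = -1/4.

-1/4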